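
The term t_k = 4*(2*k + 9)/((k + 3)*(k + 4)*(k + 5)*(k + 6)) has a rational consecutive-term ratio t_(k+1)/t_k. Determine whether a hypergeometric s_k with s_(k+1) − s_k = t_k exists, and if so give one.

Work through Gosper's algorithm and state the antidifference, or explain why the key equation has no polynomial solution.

s_k = 4*k*(k + 8)/(15*(k**2 + 8*k + 15))

Compute t_(k+1)/t_k: get (k + 3)*(2*k + 11)/((k + 7)*(2*k + 9)).
Take A(k)=k + 3, B(k)=k + 7, C(k)=k + 9/2.
Key eq: (k + 3)·f(k+1) = (k + 6)·f(k) + (k + 9/2).
From deg A=1, deg B=1, deg C=1: d=3.
A polynomial solution: f(k) = k*(k + 4)*(k + 8)/30.
R(k) = B(k−1)·f(k)/C(k) = k*(k + 4)*(k + 6)*(k + 8)/(15*(2*k + 9)); s_k = R·t_k = 4*k*(k + 8)/(15*(k**2 + 8*k + 15)).
Verify: 4*(2*k + 9)/(k**4 + 18*k**3 + 119*k**2 + 342*k + 360) matches t_k.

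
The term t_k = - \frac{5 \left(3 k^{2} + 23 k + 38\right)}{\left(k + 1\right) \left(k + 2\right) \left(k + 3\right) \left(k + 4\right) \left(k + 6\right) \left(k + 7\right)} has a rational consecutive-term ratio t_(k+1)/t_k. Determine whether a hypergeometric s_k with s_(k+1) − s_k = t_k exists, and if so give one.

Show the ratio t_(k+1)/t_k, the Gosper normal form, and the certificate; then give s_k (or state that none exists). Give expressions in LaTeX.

s_k = \frac{5 k \left(- k^{2} - 10 k - 27\right)}{18 \left(k^{3} + 10 k^{2} + 27 k + 18\right)}

r(k) = (k + 1)*(k + 6)*(23*k + 3*(k + 1)**2 + 61)/((k + 5)*(k + 8)*(3*k**2 + 23*k + 38)) after simplifying.
Gosper form: A/B · C(k+1)/C(k) with A=k + 1, B=k + 8, C=k**3 + 38*k**2/3 + 51*k + 190/3.
f must satisfy (k + 1)·f(k+1) − (k + 7)·f(k) = k**3 + 38*k**2/3 + 51*k + 190/3.
From deg A=1, deg B=1, deg C=3: d=6.
A polynomial solution: f(k) = k*(k + 2)*(k + 4)*(k + 5)*(k**2 + 10*k + 27)/54.
R(k) = B(k−1)·f(k)/C(k) = k*(k + 2)*(k + 4)*(k + 7)*(k**2 + 10*k + 27)/(18*(3*k**2 + 23*k + 38)); s_k = R·t_k = 5*k*(-k**2 - 10*k - 27)/(18*(k**3 + 10*k**2 + 27*k + 18)).
Check: Δs_k = 5*(-3*k**2 - 23*k - 38)/(k**6 + 23*k**5 + 207*k**4 + 925*k**3 + 2144*k**2 + 2412*k + 1008). ✓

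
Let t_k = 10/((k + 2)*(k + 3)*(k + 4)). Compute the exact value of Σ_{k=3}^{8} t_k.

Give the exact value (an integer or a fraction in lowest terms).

Ratio r(k) = (k + 2)/(k + 5).
A = k + 2, B = k + 5, C = 1.
Need (k + 2)·f(k+1) − (k + 4)·f(k) = 1.
Degrees (1,1,0) ⇒ d ≤ 2.
Match coefficients ⇒ f(k) = k*(k + 5)/12.
So s_k = (B(k−1)f/C)·t_k = (k*(k + 4)*(k + 5)/12)·t_k = 5*k*(k + 5)/(6*(k + 2)*(k + 3)).
Check: Δs_k = 10/(k**3 + 9*k**2 + 26*k + 24). ✓
Σ_(k=3)^(8) t_k = s_(9) − s_(3) = 35/44 − (2/3) = 17/132.

Σ = 17/132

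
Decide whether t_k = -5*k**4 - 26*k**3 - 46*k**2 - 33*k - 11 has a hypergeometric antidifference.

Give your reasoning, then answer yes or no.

r(k) = (5*k**4 + 46*k**3 + 154*k**2 + 223*k + 121)/(5*k**4 + 26*k**3 + 46*k**2 + 33*k + 11) after simplifying.
Factor: A=1; B=1; C=k**4 + 26*k**3/5 + 46*k**2/5 + 33*k/5 + 11/5.
f must satisfy (1)·f(k+1) − (1)·f(k) = k**4 + 26*k**3/5 + 46*k**2/5 + 33*k/5 + 11/5.
d = 5 from the (0,0,4) case.
Solving with deg f ≤ 5: f(k) = k*(k**4 + 4*k**3 + 4*k**2 + 2)/5.
So s_k = (B(k−1)f/C)·t_k = (k*(k**4 + 4*k**3 + 4*k**2 + 2)/(5*k**4 + 26*k**3 + 46*k**2 + 33*k + 11))·t_k = k*(-k**4 - 4*k**3 - 4*k**2 - 2).
s_(k+1) − s_k = -5*k**4 - 26*k**3 - 46*k**2 - 33*k - 11 = t_k.

Yes. s_k = k*(-k**4 - 4*k**3 - 4*k**2 - 2).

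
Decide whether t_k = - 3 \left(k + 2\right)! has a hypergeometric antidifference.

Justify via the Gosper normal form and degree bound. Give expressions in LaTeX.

No; the degree bound rules out any f.

The ratio is k + 3.
Normal form (A,B,C) = (k + 3, 1, 1).
f must satisfy (k + 3)·f(k+1) − (1)·f(k) = 1.
deg f ≤ -1 (via 1,0,0).
deg f ≤ -1 is impossible — no certificate.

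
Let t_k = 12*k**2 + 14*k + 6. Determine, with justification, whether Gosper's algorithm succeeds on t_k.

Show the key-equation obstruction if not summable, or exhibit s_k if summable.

Yes. s_k = k*(4*k**2 + k + 1).

r(k) = (6*k**2 + 19*k + 16)/(6*k**2 + 7*k + 3) after simplifying.
So A=1 and B=1, with C=k**2 + 7*k/6 + 1/2.
Need (1)·f(k+1) − (1)·f(k) = k**2 + 7*k/6 + 1/2.
From deg A=0, deg B=0, deg C=2: d=3.
A polynomial solution: f(k) = k*(4*k**2 + k + 1)/12.
R(k) = B(k−1)·f(k)/C(k) = k*(4*k**2 + k + 1)/(2*(6*k**2 + 7*k + 3)); s_k = R·t_k = k*(4*k**2 + k + 1).
Verify: 12*k**2 + 14*k + 6 matches t_k.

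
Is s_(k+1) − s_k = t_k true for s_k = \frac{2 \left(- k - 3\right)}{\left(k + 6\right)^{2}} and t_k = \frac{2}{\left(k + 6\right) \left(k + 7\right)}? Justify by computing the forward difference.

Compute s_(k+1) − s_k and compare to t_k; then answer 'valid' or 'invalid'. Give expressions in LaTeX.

s_(k+1) = 2*(-k - 4)/(k + 7)**2
s_(k+1) − s_k = 2*(k**2 + 7*k + 3)/(k**4 + 26*k**3 + 253*k**2 + 1092*k + 1764)
(s_(k+1) − s_k) − t_k = 6*(-2*k - 13)/(k**4 + 26*k**3 + 253*k**2 + 1092*k + 1764)

Invalid: residual \frac{6 \left(- 2 k - 13\right)}{k^{4} + 26 k^{3} + 253 k^{2} + 1092 k + 1764} ≠ 0.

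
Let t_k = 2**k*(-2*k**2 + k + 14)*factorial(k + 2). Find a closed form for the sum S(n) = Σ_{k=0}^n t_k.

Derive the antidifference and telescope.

S(n) = -2*2**n*n*factorial(n + 3) + 6*2**n*factorial(n + 3) - 8

Step 1: r(k) = 2*(k + 3)*(k - 2*(k + 1)**2 + 15)/(-2*k**2 + k + 14).
Take A(k)=2*k + 6, B(k)=1, C(k)=k**2 - k/2 - 7.
Set up (2*k + 6)·f(k+1) − (1)·f(k) − (k**2 - k/2 - 7) = 0.
Degrees (1,0,2) ⇒ d ≤ 1.
Match coefficients ⇒ f(k) = (k - 4)/2.
So s_k = (B(k−1)f/C)·t_k = ((k - 4)/(2*k**2 - k - 14))·t_k = -2**k*(k - 4)*factorial(k + 2).
Verify: 2**k*(-2*k**2 + k + 14)*factorial(k + 2) matches t_k.
Σ_(k=0)^n t_k = s_(n+1) − s_(0) = (-2**(n + 1)*(n - 3)*factorial(n + 3)) − (8), i.e. -2*2**n*n*factorial(n + 3) + 6*2**n*factorial(n + 3) - 8.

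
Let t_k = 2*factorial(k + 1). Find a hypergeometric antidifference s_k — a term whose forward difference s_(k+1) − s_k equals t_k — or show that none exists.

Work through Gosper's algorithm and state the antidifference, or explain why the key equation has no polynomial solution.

no hypergeometric antidifference exists

Compute t_(k+1)/t_k: get k + 2.
A = k + 2, B = 1, C = 1.
f must satisfy (k + 2)·f(k+1) − (1)·f(k) = 1.
Degrees (1,0,0) ⇒ d ≤ -1.
d = -1 < 0 ⇒ no nonzero polynomial f; not summable.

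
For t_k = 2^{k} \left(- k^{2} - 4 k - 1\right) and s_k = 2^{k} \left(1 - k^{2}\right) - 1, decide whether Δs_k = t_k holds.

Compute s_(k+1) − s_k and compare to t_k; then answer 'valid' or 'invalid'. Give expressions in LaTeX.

Valid — Δs_k = t_k.

s_(k+1) = 2**(k + 1)*(1 - (k + 1)**2) - 1
s_(k+1) − s_k = 2**k*(-k**2 - 4*k - 1)
(s_(k+1) − s_k) − t_k = 0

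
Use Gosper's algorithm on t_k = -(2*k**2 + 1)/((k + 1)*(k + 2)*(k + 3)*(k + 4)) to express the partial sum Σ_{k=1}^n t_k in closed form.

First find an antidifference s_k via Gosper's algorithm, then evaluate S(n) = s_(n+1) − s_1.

t_(k+1)/t_k = (k + 1)*(2*(k + 1)**2 + 1)/((k + 5)*(2*k**2 + 1)).
Take A(k)=k + 1, B(k)=k + 5, C(k)=k**2 + 1/2.
Solve (k + 1)·f(k+1) − (k + 4)·f(k) = k**2 + 1/2.
d = 3 from the (1,1,2) case.
Solve for f: f(k) = k*(k**2 + 2)/6 (degree 3 ≤ 3).
Certificate R = B(k−1)f/C = k*(k + 4)*(k**2 + 2)/(3*(2*k**2 + 1)) gives s_k = k*(-k**2 - 2)/(3*(k + 1)*(k + 2)*(k + 3)).
s_(k+1) − s_k = (-2*k**2 - 1)/(k**4 + 10*k**3 + 35*k**2 + 50*k + 24) = t_k.
Σ_(k=1)^n t_k = s_(n+1) − s_(1) = ((-n**3 - 3*n**2 - 5*n - 3)/(3*(n**3 + 9*n**2 + 26*n + 24))) − (-1/24), i.e. n*(-7*n**2 - 15*n - 14)/(24*(n**3 + 9*n**2 + 26*n + 24)).

S(n) = n*(-7*n**2 - 15*n - 14)/(24*(n**3 + 9*n**2 + 26*n + 24))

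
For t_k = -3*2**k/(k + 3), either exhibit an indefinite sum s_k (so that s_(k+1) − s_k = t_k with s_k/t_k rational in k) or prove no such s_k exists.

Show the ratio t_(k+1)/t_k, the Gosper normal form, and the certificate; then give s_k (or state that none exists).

none (Gosper's algorithm certifies no s_k)

t_(k+1)/t_k = 2*(k + 3)/(k + 4).
Normal form (A,B,C) = (2*k + 6, k + 4, 1).
Key eq: (2*k + 6)·f(k+1) = (k + 3)·f(k) + (1).
Degrees (1,1,0) ⇒ d ≤ -1.
Bound -1 < 0, so the key equation has no polynomial solution.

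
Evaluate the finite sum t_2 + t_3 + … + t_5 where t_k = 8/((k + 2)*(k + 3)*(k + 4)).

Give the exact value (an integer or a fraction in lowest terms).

Σ = 13/90

The ratio is (k + 2)/(k + 5).
A = k + 2, B = k + 5, C = 1.
f must satisfy (k + 2)·f(k+1) − (k + 4)·f(k) = 1.
Bound: deg f ≤ 2.
Match coefficients ⇒ f(k) = k*(k + 5)/12.
So s_k = (B(k−1)f/C)·t_k = (k*(k + 4)*(k + 5)/12)·t_k = 2*k*(k + 5)/(3*(k + 2)*(k + 3)).
Δs = 8/(k**3 + 9*k**2 + 26*k + 24), as required.
Σ_(k=2)^(5) t_k = s_(6) − s_(2) = 11/18 − (7/15) = 13/90.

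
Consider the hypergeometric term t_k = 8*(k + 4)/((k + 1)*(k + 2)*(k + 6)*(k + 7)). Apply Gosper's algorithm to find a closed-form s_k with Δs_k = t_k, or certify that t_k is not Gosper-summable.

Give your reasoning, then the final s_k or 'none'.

Ratio r(k) = (k + 1)*(k + 5)*(k + 6)/((k + 3)*(k + 4)*(k + 8)).
So A=k + 1 and B=k + 8, with C=k**4 + 16*k**3 + 95*k**2 + 248*k + 240.
Key eq: (k + 1)·f(k+1) = (k + 7)·f(k) + (k**4 + 16*k**3 + 95*k**2 + 248*k + 240).
d = 6 from the (1,1,4) case.
Match coefficients ⇒ f(k) = k*(k + 2)*(k + 3)*(k + 4)*(k + 5)*(k + 7)/12.
Certificate R = B(k−1)f/C = k*(k + 2)*(k + 7)**2/(12*(k + 4)) gives s_k = 2*k*(k + 7)/(3*(k**2 + 7*k + 6)).
Verify: 8*(k + 4)/(k**4 + 16*k**3 + 83*k**2 + 152*k + 84) matches t_k.

s_k = 2*k*(k + 7)/(3*(k**2 + 7*k + 6))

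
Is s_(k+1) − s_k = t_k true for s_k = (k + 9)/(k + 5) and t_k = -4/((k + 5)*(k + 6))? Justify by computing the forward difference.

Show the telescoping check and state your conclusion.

valid (s_(k+1) − s_k reduces to t_k)

s_(k+1) = (k + 10)/(k + 6)
s_(k+1) − s_k = -4/(k**2 + 11*k + 30)
(s_(k+1) − s_k) − t_k = 0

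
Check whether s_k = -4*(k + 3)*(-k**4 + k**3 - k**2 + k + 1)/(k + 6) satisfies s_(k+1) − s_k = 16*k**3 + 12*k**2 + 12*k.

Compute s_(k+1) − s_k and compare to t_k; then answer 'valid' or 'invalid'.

s_(k+1) = -4*(k + 4)*(k - (k + 1)**4 + (k + 1)**3 - (k + 1)**2 + 2)/(k + 7)
s_(k+1) − s_k = 4*(4*k**5 + 46*k**4 + 126*k**3 + 105*k**2 + 69*k - 3)/(k**2 + 13*k + 42)
(s_(k+1) − s_k) − t_k = 12*(-3*k**4 - 28*k**3 - 20*k**2 - 19*k - 1)/(k**2 + 13*k + 42)

Invalid: residual 12*(-3*k**4 - 28*k**3 - 20*k**2 - 19*k - 1)/(k**2 + 13*k + 42) ≠ 0.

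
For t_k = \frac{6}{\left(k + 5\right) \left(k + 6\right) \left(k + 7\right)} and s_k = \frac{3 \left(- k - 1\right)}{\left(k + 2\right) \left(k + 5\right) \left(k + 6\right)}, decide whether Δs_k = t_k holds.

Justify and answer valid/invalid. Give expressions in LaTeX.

s_(k+1) = 3*(-k - 2)/((k + 3)*(k + 6)*(k + 7))
s_(k+1) − s_k = 3*(2*k**2 + 7*k + 1)/(k**5 + 23*k**4 + 203*k**3 + 853*k**2 + 1692*k + 1260)
(s_(k+1) − s_k) − t_k = 3*(-3*k - 11)/(k**5 + 23*k**4 + 203*k**3 + 853*k**2 + 1692*k + 1260)

Invalid: residual \frac{3 \left(- 3 k - 11\right)}{k^{5} + 23 k^{4} + 203 k^{3} + 853 k^{2} + 1692 k + 1260} ≠ 0.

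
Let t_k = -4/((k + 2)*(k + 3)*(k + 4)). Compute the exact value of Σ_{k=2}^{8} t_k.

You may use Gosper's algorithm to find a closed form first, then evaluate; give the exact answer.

The ratio is (k + 2)/(k + 5).
Take A(k)=k + 2, B(k)=k + 5, C(k)=1.
Solve (k + 2)·f(k+1) − (k + 4)·f(k) = 1.
From deg A=1, deg B=1, deg C=0: d=2.
Match coefficients ⇒ f(k) = k*(k + 5)/12.
Then R = B(k−1)f/C = k*(k + 4)*(k + 5)/12, so s_k = R(k)·t_k = k*(-k - 5)/(3*(k + 2)*(k + 3)).
Check: Δs_k = -4/(k**3 + 9*k**2 + 26*k + 24). ✓
Telescoping: Σ = s_(9) − s_(2) = -7/22 − (-7/30) = -14/165.

Σ = -14/165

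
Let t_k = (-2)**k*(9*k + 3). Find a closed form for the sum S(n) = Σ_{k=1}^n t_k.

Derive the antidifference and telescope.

S(n) = 6*(-2)**n*n + 4*(-2)**n - 4

t_(k+1)/t_k = 2*(-3*k - 4)/(3*k + 1).
Gosper form: A/B · C(k+1)/C(k) with A=-2, B=1, C=k + 1/3.
Need (-2)·f(k+1) − (1)·f(k) = k + 1/3.
Bound: deg f ≤ 1.
Solving with deg f ≤ 1: f(k) = -(3*k - 1)/9.
Certificate R = B(k−1)f/C = -(3*k - 1)/(3*(3*k + 1)) gives s_k = (-2)**k*(1 - 3*k).
s_(k+1) − s_k = (-2)**k*(9*k + 3) = t_k.
Σ_(k=1)^n t_k = s_(n+1) − s_(1) = (2*(-2)**n*(3*n + 2)) − (4), i.e. 6*(-2)**n*n + 4*(-2)**n - 4.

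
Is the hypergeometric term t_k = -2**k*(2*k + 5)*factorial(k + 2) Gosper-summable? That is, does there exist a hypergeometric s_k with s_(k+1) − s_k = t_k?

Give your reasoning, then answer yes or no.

Yes. s_k = -2**k*factorial(k + 2).

Step 1: r(k) = 2*(k + 3)*(2*k + 7)/(2*k + 5).
Normal form (A,B,C) = (2*k + 6, 1, k + 5/2).
Set up (2*k + 6)·f(k+1) − (1)·f(k) − (k + 5/2) = 0.
Bound: deg f ≤ 0.
Solving with deg f ≤ 0: f(k) = 1/2.
Get s_k = R·t_k = -2**k*factorial(k + 2) with R(k) = B(k−1)f(k)/C(k) = 1/(2*k + 5).
Δs = -2**k*(2*k + 5)*factorial(k + 2), as required.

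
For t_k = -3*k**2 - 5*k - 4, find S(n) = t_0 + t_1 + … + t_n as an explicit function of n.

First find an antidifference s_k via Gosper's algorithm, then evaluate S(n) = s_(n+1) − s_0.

S(n) = -n**3 - 4*n**2 - 7*n - 4

The ratio is (3*k**2 + 11*k + 12)/(3*k**2 + 5*k + 4).
Normal form (A,B,C) = (1, 1, k**2 + 5*k/3 + 4/3).
Key eq: (1)·f(k+1) = (1)·f(k) + (k**2 + 5*k/3 + 4/3).
deg f ≤ 3 (via 0,0,2).
Solve for f: f(k) = k*(k**2 + k + 2)/3 (degree 3 ≤ 3).
R(k) = B(k−1)·f(k)/C(k) = k*(k**2 + k + 2)/(3*k**2 + 5*k + 4); s_k = R·t_k = k*(-k**2 - k - 2).
Check: Δs_k = -3*k**2 - 5*k - 4. ✓
Evaluate: s_(n+1) = -n**3 - 4*n**2 - 7*n - 4; subtract s_(0) = 0 ⇒ S(n) = -n**3 - 4*n**2 - 7*n - 4.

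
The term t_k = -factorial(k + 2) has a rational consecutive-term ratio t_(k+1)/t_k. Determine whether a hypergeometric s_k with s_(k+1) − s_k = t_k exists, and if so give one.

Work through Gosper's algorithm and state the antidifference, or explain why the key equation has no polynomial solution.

no hypergeometric antidifference exists

Ratio r(k) = k + 3.
Normal form (A,B,C) = (k + 3, 1, 1).
f must satisfy (k + 3)·f(k+1) − (1)·f(k) = 1.
From deg A=1, deg B=0, deg C=0: d=-1.
Negative degree bound (-1): no f exists, t_k not Gosper-summable.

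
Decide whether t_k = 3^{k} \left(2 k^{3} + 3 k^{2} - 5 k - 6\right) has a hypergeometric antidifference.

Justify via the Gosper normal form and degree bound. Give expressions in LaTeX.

Yes. s_k = 3^{k} \left(k^{3} - 3 k^{2} + 2 k - 3\right).

Ratio r(k) = 3*(2*k**2 + 5*k - 3)/(2*k**2 - k - 3).
Gosper form: A/B · C(k+1)/C(k) with A=3, B=1, C=k**3 + 3*k**2/2 - 5*k/2 - 3.
Need (3)·f(k+1) − (1)·f(k) = k**3 + 3*k**2/2 - 5*k/2 - 3.
d = 3 from the (0,0,3) case.
Coefficient equations give f(k) = (k**3 - 3*k**2 + 2*k - 3)/2.
Then R = B(k−1)f/C = (k**3 - 3*k**2 + 2*k - 3)/((k + 1)*(k + 2)*(2*k - 3)), so s_k = R(k)·t_k = 3**k*(k**3 - 3*k**2 + 2*k - 3).
Check: Δs_k = 3**k*(2*k**3 + 3*k**2 - 5*k - 6). ✓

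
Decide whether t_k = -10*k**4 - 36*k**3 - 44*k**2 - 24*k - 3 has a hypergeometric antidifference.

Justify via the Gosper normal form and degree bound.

t_(k+1)/t_k = (10*k**4 + 76*k**3 + 212*k**2 + 260*k + 117)/(10*k**4 + 36*k**3 + 44*k**2 + 24*k + 3).
Normal form (A,B,C) = (1, 1, k**4 + 18*k**3/5 + 22*k**2/5 + 12*k/5 + 3/10).
Key eq: (1)·f(k+1) = (1)·f(k) + (k**4 + 18*k**3/5 + 22*k**2/5 + 12*k/5 + 3/10).
Bound: deg f ≤ 5.
Solving with deg f ≤ 5: f(k) = k*(k + 2)*(2*k**3 - 1)/10.
Then R = B(k−1)f/C = k*(k + 2)*(2*k**3 - 1)/(10*k**4 + 36*k**3 + 44*k**2 + 24*k + 3), so s_k = R(k)·t_k = k*(-2*k**4 - 4*k**3 + k + 2).
Verify: -10*k**4 - 36*k**3 - 44*k**2 - 24*k - 3 matches t_k.

Yes. s_k = k*(-2*k**4 - 4*k**3 + k + 2).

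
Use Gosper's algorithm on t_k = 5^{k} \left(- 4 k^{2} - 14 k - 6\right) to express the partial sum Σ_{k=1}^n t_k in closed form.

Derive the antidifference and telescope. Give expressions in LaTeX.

S(n) = - 5 \cdot 5^{n} n^{2} - 15 \cdot 5^{n} n - 5 \cdot 5^{n} + 5

t_(k+1)/t_k = 5*(2*k**2 + 11*k + 12)/(2*k**2 + 7*k + 3).
A = 5, B = 1, C = k**2 + 7*k/2 + 3/2.
Need (5)·f(k+1) − (1)·f(k) = k**2 + 7*k/2 + 3/2.
deg f ≤ 2 (via 0,0,2).
Coefficient equations give f(k) = (k**2 + k - 1)/4.
R(k) = B(k−1)·f(k)/C(k) = (k**2 + k - 1)/(2*(k + 3)*(2*k + 1)); s_k = R·t_k = 5**k*(-k**2 - k + 1).
s_(k+1) − s_k = 5**k*(-4*k**2 - 14*k - 6) = t_k.
Σ_(k=1)^n t_k = s_(n+1) − s_(1) = (5**(n + 1)*(-n**2 - 3*n - 1)) − (-5), i.e. -5*5**n*n**2 - 15*5**n*n - 5*5**n + 5.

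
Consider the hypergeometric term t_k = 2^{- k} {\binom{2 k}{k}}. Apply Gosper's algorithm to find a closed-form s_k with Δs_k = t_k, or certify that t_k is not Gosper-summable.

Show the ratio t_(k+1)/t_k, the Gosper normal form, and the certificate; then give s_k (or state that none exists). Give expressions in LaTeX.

Compute t_(k+1)/t_k: get (2*k + 1)/(k + 1).
Factor: A=2*k + 1; B=k + 1; C=1.
Key eq: (2*k + 1)·f(k+1) = (k)·f(k) + (1).
From deg A=1, deg B=1, deg C=0: d=-1.
Negative degree bound (-1): no f exists, t_k not Gosper-summable.

none (Gosper's algorithm certifies no s_k)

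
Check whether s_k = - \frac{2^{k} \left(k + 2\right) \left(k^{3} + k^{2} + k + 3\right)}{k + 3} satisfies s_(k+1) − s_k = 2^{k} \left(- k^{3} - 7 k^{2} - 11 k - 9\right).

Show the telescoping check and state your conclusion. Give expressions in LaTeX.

s_(k+1) = -2**(k + 1)*(k + 3)*(k + (k + 1)**3 + (k + 1)**2 + 4)/(k + 4)
s_(k+1) − s_k = 2**k*(-k**5 - 13*k**4 - 63*k**3 - 139*k**2 - 154*k - 84)/(k**2 + 7*k + 12)
(s_(k+1) − s_k) − t_k = 2**k*(k**4 + 9*k**3 + 31*k**2 + 41*k + 24)/(k**2 + 7*k + 12)

Invalid: residual \frac{2^{k} \left(k^{4} + 9 k^{3} + 31 k^{2} + 41 k + 24\right)}{k^{2} + 7 k + 12} ≠ 0.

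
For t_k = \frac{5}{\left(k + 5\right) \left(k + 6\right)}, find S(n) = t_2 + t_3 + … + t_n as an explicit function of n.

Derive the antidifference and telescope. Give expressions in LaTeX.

S(n) = \frac{5 \left(n - 1\right)}{7 \left(n + 6\right)}

Step 1: r(k) = (k + 5)/(k + 7).
A = k + 5, B = k + 7, C = 1.
Solve (k + 5)·f(k+1) − (k + 6)·f(k) = 1.
Degrees (1,1,0) ⇒ d ≤ 1.
Match coefficients ⇒ f(k) = k/5.
R(k) = B(k−1)·f(k)/C(k) = k*(k + 6)/5; s_k = R·t_k = k/(k + 5).
Verify: 5/(k**2 + 11*k + 30) matches t_k.
Telescope: S(n) = s_(n+1) − s_(2) = (n + 1)/(n + 6) − (2/7) = 5*(n - 1)/(7*(n + 6)).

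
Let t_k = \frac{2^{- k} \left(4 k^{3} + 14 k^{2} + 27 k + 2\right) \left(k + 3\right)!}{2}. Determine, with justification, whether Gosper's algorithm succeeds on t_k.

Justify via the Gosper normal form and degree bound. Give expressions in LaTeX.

Yes. s_k = 2^{- k} \left(4 k^{2} - 2 k - 3\right) \left(k + 3\right)!.

Ratio r(k) = (4*k**4 + 42*k**3 + 171*k**2 + 315*k + 188)/(2*(4*k**3 + 14*k**2 + 27*k + 2)).
Normal form (A,B,C) = (k/2 + 2, 1, k**3 + 7*k**2/2 + 27*k/4 + 1/2).
Set up (k/2 + 2)·f(k+1) − (1)·f(k) − (k**3 + 7*k**2/2 + 27*k/4 + 1/2) = 0.
deg f ≤ 2 (via 1,0,3).
Solve for f: f(k) = (4*k**2 - 2*k - 3)/2 (degree 2 ≤ 2).
R(k) = B(k−1)·f(k)/C(k) = 2*(4*k**2 - 2*k - 3)/(4*k**3 + 14*k**2 + 27*k + 2); s_k = R·t_k = (4*k**2 - 2*k - 3)*factorial(k + 3)/2**k.
Verify: (4*k**3 + 14*k**2 + 27*k + 2)*factorial(k + 3)/(2*2**k) matches t_k.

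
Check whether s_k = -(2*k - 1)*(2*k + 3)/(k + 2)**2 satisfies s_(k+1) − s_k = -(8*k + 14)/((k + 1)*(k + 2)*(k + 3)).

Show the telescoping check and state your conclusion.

Invalid: residual (-4*k**3 - 8*k**2 + 21*k + 37)/(k**5 + 11*k**4 + 47*k**3 + 97*k**2 + 96*k + 36) ≠ 0.

s_(k+1) = -(2*k + 1)*(2*k + 5)/(k + 3)**2
s_(k+1) − s_k = (-12*k**2 - 50*k - 47)/(k**4 + 10*k**3 + 37*k**2 + 60*k + 36)
(s_(k+1) − s_k) − t_k = (-4*k**3 - 8*k**2 + 21*k + 37)/(k**5 + 11*k**4 + 47*k**3 + 97*k**2 + 96*k + 36)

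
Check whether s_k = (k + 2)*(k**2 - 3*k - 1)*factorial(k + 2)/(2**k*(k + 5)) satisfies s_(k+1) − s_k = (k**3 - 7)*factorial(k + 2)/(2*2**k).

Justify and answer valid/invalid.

Invalid: residual 3*(-k**4 - 5*k**3 + 2*k**2 + k + 33)*factorial(k + 2)/(2*2**k*(k + 5)*(k + 6)) ≠ 0.

s_(k+1) = (k + 3)*(k**2 - k - 3)*factorial(k + 3)/(2*2**k*(k + 6))
s_(k+1) − s_k = (k**5 + 8*k**4 + 15*k**3 - k**2 - 74*k - 111)*factorial(k + 2)/(2*2**k*(k + 5)*(k + 6))
(s_(k+1) − s_k) − t_k = 3*(-k**4 - 5*k**3 + 2*k**2 + k + 33)*factorial(k + 2)/(2*2**k*(k + 5)*(k + 6))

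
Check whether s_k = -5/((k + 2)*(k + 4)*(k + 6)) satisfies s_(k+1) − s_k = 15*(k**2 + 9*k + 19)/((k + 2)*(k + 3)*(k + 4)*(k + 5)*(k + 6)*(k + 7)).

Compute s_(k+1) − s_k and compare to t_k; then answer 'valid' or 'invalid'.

s_(k+1) = -5/((k + 3)*(k + 5)*(k + 7))
s_(k+1) − s_k = 15*(k**2 + 9*k + 19)/(k**6 + 27*k**5 + 295*k**4 + 1665*k**3 + 5104*k**2 + 8028*k + 5040)
(s_(k+1) − s_k) − t_k = 0

Valid — Δs_k = t_k.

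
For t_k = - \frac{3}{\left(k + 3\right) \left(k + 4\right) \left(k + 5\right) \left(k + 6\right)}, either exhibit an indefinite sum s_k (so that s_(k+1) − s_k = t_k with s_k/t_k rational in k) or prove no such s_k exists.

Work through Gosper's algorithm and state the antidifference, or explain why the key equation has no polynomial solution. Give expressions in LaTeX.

s_k = \frac{k \left(- k^{2} - 12 k - 47\right)}{60 \left(k + 3\right) \left(k + 4\right) \left(k + 5\right)}

Compute t_(k+1)/t_k: get (k + 3)/(k + 7).
A = k + 3, B = k + 7, C = 1.
Need (k + 3)·f(k+1) − (k + 6)·f(k) = 1.
Bound: deg f ≤ 3.
Match coefficients ⇒ f(k) = k*(k**2 + 12*k + 47)/180.
Certificate R = B(k−1)f/C = k*(k + 6)*(k**2 + 12*k + 47)/180 gives s_k = k*(-k**2 - 12*k - 47)/(60*(k + 3)*(k + 4)*(k + 5)).
Check: Δs_k = -3/(k**4 + 18*k**3 + 119*k**2 + 342*k + 360). ✓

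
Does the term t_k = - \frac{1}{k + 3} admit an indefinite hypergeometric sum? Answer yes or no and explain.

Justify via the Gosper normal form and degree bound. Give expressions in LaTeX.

The ratio is (k + 3)/(k + 4).
Gosper form: A/B · C(k+1)/C(k) with A=k + 3, B=k + 4, C=1.
Need (k + 3)·f(k+1) − (k + 3)·f(k) = 1.
Bound: deg f ≤ 0.
Write f(k) = c0. Then LHS − RHS = -1, requiring -1 = 0: contradictory. No certificate.

No — key equation has no polynomial f.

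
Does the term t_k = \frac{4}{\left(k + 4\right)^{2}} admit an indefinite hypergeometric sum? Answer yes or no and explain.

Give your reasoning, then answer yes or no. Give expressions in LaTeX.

Step 1: r(k) = (k + 4)**2/(k + 5)**2.
Take A(k)=k**2 + 8*k + 16, B(k)=k**2 + 10*k + 25, C(k)=1.
f must satisfy (k**2 + 8*k + 16)·f(k+1) − (k**2 + 8*k + 16)·f(k) = 1.
From deg A=2, deg B=2, deg C=0: d=0.
Generic f = c0 gives residual -1; -1 = 0 cannot hold, so t_k is not Gosper-summable.

No — t_k has no hypergeometric antidifference.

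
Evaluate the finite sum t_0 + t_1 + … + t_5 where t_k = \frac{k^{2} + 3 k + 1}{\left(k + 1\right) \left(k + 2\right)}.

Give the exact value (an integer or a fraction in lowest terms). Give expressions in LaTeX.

Ratio r(k) = (k + 1)*(3*k + (k + 1)**2 + 4)/((k + 3)*(k**2 + 3*k + 1)).
So A=k + 1 and B=k + 3, with C=k**2 + 3*k + 1.
Key eq: (k + 1)·f(k+1) = (k + 2)·f(k) + (k**2 + 3*k + 1).
deg f ≤ 2 (via 1,1,2).
A polynomial solution: f(k) = k**2.
Get s_k = R·t_k = k**2/(k + 1) with R(k) = B(k−1)f(k)/C(k) = k**2*(k + 2)/(k**2 + 3*k + 1).
Δs = (k**2 + 3*k + 1)/(k**2 + 3*k + 2), as required.
Evaluate s at k=6 and k=0: 36/7 and 0; difference 36/7.

Σ = 36/7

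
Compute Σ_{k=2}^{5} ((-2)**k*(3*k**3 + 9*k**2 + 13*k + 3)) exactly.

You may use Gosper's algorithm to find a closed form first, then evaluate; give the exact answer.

t_(k+1)/t_k = 2*(-3*k**3 - 18*k**2 - 40*k - 28)/(3*k**3 + 9*k**2 + 13*k + 3).
Take A(k)=-2, B(k)=1, C(k)=k**3 + 3*k**2 + 13*k/3 + 1.
f must satisfy (-2)·f(k+1) − (1)·f(k) = k**3 + 3*k**2 + 13*k/3 + 1.
d = 3 from the (0,0,3) case.
Solve for f: f(k) = -(k**3 + k**2 + k - 1)/3 (degree 3 ≤ 3).
Get s_k = R·t_k = (-2)**k*(-k**3 - k**2 - k + 1) with R(k) = B(k−1)f(k)/C(k) = -(k**3 + k**2 + k - 1)/(3*k**3 + 9*k**2 + 13*k + 3).
s_(k+1) − s_k = (-2)**k*(3*k**3 + 9*k**2 + 13*k + 3) = t_k.
Evaluate s at k=6 and k=2: -16448 and -52; difference -16396.

Σ = -16396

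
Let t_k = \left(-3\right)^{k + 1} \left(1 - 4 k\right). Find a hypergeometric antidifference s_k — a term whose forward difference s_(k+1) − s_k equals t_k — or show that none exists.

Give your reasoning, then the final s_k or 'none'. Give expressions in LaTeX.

r(k) = 3*(-4*k - 3)/(4*k - 1) after simplifying.
Gosper form: A/B · C(k+1)/C(k) with A=-3, B=1, C=k - 1/4.
Set up (-3)·f(k+1) − (1)·f(k) − (k - 1/4) = 0.
From deg A=0, deg B=0, deg C=1: d=1.
Coefficient equations give f(k) = -(k - 1)/4.
Then R = B(k−1)f/C = -(k - 1)/(4*k - 1), so s_k = R(k)·t_k = (-3)**(k + 1)*(k - 1).
s_(k+1) − s_k = (-3)**(k + 1)*(1 - 4*k) = t_k.

s_k = \left(-3\right)^{k + 1} \left(k - 1\right)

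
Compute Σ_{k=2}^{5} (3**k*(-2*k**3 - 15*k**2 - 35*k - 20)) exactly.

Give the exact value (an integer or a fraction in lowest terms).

Σ = -252000

Ratio r(k) = 3*(2*k**3 + 21*k**2 + 71*k + 72)/(2*k**3 + 15*k**2 + 35*k + 20).
Factor: A=3; B=1; C=k**3 + 15*k**2/2 + 35*k/2 + 10.
Need (3)·f(k+1) − (1)·f(k) = k**3 + 15*k**2/2 + 35*k/2 + 10.
Degrees (0,0,3) ⇒ d ≤ 3.
Solving with deg f ≤ 3: f(k) = (k**3 + 3*k**2 + 4*k - 2)/2.
R(k) = B(k−1)·f(k)/C(k) = (k**3 + 3*k**2 + 4*k - 2)/(2*k**3 + 15*k**2 + 35*k + 20); s_k = R·t_k = 3**k*(-k**3 - 3*k**2 - 4*k + 2).
Δs = 3**k*(-2*k**3 - 15*k**2 - 35*k - 20), as required.
Σ_(k=2)^(5) t_k = s_(6) − s_(2) = -252234 − (-234) = -252000.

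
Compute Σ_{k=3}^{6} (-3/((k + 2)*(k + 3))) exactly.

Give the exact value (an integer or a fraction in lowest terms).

The ratio is (k + 2)/(k + 4).
Factor: A=k + 2; B=k + 4; C=1.
Key eq: (k + 2)·f(k+1) = (k + 3)·f(k) + (1).
Bound: deg f ≤ 1.
Solve for f: f(k) = k/2 (degree 1 ≤ 1).
Then R = B(k−1)f/C = k*(k + 3)/2, so s_k = R(k)·t_k = -3*k/(2*k + 4).
Δs = -3/(k**2 + 5*k + 6), as required.
Σ_(k=3)^(6) t_k = s_(7) − s_(3) = -7/6 − (-9/10) = -4/15.

Σ = -4/15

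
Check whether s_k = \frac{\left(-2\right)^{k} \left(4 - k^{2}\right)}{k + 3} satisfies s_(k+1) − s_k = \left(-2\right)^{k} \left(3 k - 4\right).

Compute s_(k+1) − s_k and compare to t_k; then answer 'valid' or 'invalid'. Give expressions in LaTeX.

Invalid: residual \frac{\left(-2\right)^{k} \left(- 3 k^{2} - 6 k + 14\right)}{k^{2} + 7 k + 12} ≠ 0.

s_(k+1) = (-2)**(k + 1)*(4 - (k + 1)**2)/(k + 4)
s_(k+1) − s_k = (-2)**k*(3*k**3 + 14*k**2 + 2*k - 34)/(k**2 + 7*k + 12)
(s_(k+1) − s_k) − t_k = (-2)**k*(-3*k**2 - 6*k + 14)/(k**2 + 7*k + 12)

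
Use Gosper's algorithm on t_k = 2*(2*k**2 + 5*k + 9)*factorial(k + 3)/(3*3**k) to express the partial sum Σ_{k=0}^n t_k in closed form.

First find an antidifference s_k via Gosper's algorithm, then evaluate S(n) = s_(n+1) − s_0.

Ratio r(k) = (k + 4)*(5*k + 2*(k + 1)**2 + 14)/(3*(2*k**2 + 5*k + 9)).
Factor: A=k/3 + 4/3; B=1; C=k**2 + 5*k/2 + 9/2.
Need (k/3 + 4/3)·f(k+1) − (1)·f(k) = k**2 + 5*k/2 + 9/2.
From deg A=1, deg B=0, deg C=2: d=1.
Solving with deg f ≤ 1: f(k) = 3*(2*k + 1)/2.
Certificate R = B(k−1)f/C = 3*(2*k + 1)/(2*k**2 + 5*k + 9) gives s_k = 2*(2*k + 1)*factorial(k + 3)/3**k.
Δs = 2*(2*k**2 + 5*k + 9)*factorial(k + 3)/(3*3**k), as required.
Telescope: S(n) = s_(n+1) − s_(0) = 2*3**(-n - 1)*(2*n + 3)*factorial(n + 4) − (12) = -12 + 4*n*factorial(n + 4)/(3*3**n) + 2*factorial(n + 4)/3**n.

S(n) = -12 + 4*n*factorial(n + 4)/(3*3**n) + 2*factorial(n + 4)/3**n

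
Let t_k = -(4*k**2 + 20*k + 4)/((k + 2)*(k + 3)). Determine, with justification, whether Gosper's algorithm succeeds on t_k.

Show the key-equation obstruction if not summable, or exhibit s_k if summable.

Ratio r(k) = (k + 2)*(5*k + (k + 1)**2 + 6)/((k + 4)*(k**2 + 5*k + 1)).
Factor: A=k + 2; B=k + 4; C=k**2 + 5*k + 1.
Key eq: (k + 2)·f(k+1) = (k + 3)·f(k) + (k**2 + 5*k + 1).
Bound: deg f ≤ 2.
Coefficient equations give f(k) = k*(2*k - 1)/2.
R(k) = B(k−1)·f(k)/C(k) = k*(k + 3)*(2*k - 1)/(2*(k**2 + 5*k + 1)); s_k = R·t_k = 2*k*(1 - 2*k)/(k + 2).
s_(k+1) − s_k = 4*(-k**2 - 5*k - 1)/(k**2 + 5*k + 6) = t_k.

Yes. s_k = 2*k*(1 - 2*k)/(k + 2).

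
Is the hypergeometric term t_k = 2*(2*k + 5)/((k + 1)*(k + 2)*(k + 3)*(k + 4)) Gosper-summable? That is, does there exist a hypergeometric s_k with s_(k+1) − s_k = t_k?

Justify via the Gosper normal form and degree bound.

Compute t_(k+1)/t_k: get (k + 1)*(2*k + 7)/((k + 5)*(2*k + 5)).
Take A(k)=k + 1, B(k)=k + 5, C(k)=k + 5/2.
Solve (k + 1)·f(k+1) − (k + 4)·f(k) = k + 5/2.
Bound: deg f ≤ 3.
Solve for f: f(k) = k*(k + 2)*(k + 4)/6 (degree 3 ≤ 3).
R(k) = B(k−1)·f(k)/C(k) = k*(k + 2)*(k + 4)**2/(3*(2*k + 5)); s_k = R·t_k = 2*k*(k + 4)/(3*(k**2 + 4*k + 3)).
Δs = 2*(2*k + 5)/(k**4 + 10*k**3 + 35*k**2 + 50*k + 24), as required.

Yes. s_k = 2*k*(k + 4)/(3*(k**2 + 4*k + 3)).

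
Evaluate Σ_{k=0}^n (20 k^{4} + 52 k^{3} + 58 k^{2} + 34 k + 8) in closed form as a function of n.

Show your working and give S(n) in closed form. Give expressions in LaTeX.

S(n) = 4 n^{5} + 23 n^{4} + 52 n^{3} + 59 n^{2} + 34 n + 8

Ratio r(k) = (10*k**4 + 66*k**3 + 167*k**2 + 193*k + 86)/(10*k**4 + 26*k**3 + 29*k**2 + 17*k + 4).
A = 1, B = 1, C = k**4 + 13*k**3/5 + 29*k**2/10 + 17*k/10 + 2/5.
Set up (1)·f(k+1) − (1)·f(k) − (k**4 + 13*k**3/5 + 29*k**2/10 + 17*k/10 + 2/5) = 0.
From deg A=0, deg B=0, deg C=4: d=5.
A polynomial solution: f(k) = k**2*(k + 1)*(4*k**2 - k + 1)/20.
Then R = B(k−1)f/C = k**2*(4*k**2 - k + 1)/(2*(10*k**3 + 16*k**2 + 13*k + 4)), so s_k = R(k)·t_k = 4*k**5 + 3*k**4 + k**2.
Check: Δs_k = 20*k**4 + 52*k**3 + 58*k**2 + 34*k + 8. ✓
Telescope: S(n) = s_(n+1) − s_(0) = 4*n**5 + 23*n**4 + 52*n**3 + 59*n**2 + 34*n + 8 − (0) = 4*n**5 + 23*n**4 + 52*n**3 + 59*n**2 + 34*n + 8.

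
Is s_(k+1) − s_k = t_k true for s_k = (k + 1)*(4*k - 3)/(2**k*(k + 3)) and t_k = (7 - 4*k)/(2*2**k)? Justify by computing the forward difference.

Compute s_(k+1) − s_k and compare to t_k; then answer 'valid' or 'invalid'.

s_(k+1) = (k + 2)*(4*k + 1)/(2*2**k*(k + 4))
s_(k+1) − s_k = (-4*k**3 - 13*k**2 + 27*k + 30)/(2*2**k*(k**2 + 7*k + 12))
(s_(k+1) − s_k) − t_k = (4*k**2 + 13*k - 27)/(2**k*(k**2 + 7*k + 12))

Invalid: residual (4*k**2 + 13*k - 27)/(2**k*(k**2 + 7*k + 12)) ≠ 0.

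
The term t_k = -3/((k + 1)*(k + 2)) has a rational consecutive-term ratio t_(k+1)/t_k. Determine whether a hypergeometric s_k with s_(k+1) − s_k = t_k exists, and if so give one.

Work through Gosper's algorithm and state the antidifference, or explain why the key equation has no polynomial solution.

s_k = -3*k/(k + 1)

Compute t_(k+1)/t_k: get (k + 1)/(k + 3).
So A=k + 1 and B=k + 3, with C=1.
Key eq: (k + 1)·f(k+1) = (k + 2)·f(k) + (1).
From deg A=1, deg B=1, deg C=0: d=1.
Match coefficients ⇒ f(k) = k.
Get s_k = R·t_k = -3*k/(k + 1) with R(k) = B(k−1)f(k)/C(k) = k*(k + 2).
s_(k+1) − s_k = -3/(k**2 + 3*k + 2) = t_k.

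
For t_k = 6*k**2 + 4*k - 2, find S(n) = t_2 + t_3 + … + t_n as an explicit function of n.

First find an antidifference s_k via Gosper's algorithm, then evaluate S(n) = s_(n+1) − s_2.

Step 1: r(k) = (3*k**2 + 8*k + 4)/(3*k**2 + 2*k - 1).
Take A(k)=1, B(k)=1, C(k)=k**2 + 2*k/3 - 1/3.
Solve (1)·f(k+1) − (1)·f(k) = k**2 + 2*k/3 - 1/3.
From deg A=0, deg B=0, deg C=2: d=3.
Solve for f: f(k) = k*(k + 1)*(2*k - 3)/6 (degree 3 ≤ 3).
So s_k = (B(k−1)f/C)·t_k = (k*(2*k - 3)/(2*(3*k - 1)))·t_k = k*(2*k**2 - k - 3).
Verify: 6*k**2 + 4*k - 2 matches t_k.
s_(n+1) = 2*n**3 + 5*n**2 + n - 2 and s_(2) = 6, so S(n) = 2*n**3 + 5*n**2 + n - 8.

S(n) = 2*n**3 + 5*n**2 + n - 8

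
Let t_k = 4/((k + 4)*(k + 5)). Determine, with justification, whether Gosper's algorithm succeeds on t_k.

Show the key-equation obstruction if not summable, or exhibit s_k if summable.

Ratio r(k) = (k + 4)/(k + 6).
So A=k + 4 and B=k + 6, with C=1.
Key eq: (k + 4)·f(k+1) = (k + 5)·f(k) + (1).
Bound: deg f ≤ 1.
A polynomial solution: f(k) = k/4.
Get s_k = R·t_k = k/(k + 4) with R(k) = B(k−1)f(k)/C(k) = k*(k + 5)/4.
s_(k+1) − s_k = 4/(k**2 + 9*k + 20) = t_k.

Yes. s_k = k/(k + 4).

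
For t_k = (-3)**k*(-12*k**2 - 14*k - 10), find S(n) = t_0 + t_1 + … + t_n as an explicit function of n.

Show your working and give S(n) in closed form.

S(n) = -9*(-3)**n*n**2 - 15*(-3)**n*n - 9*(-3)**n - 1

Step 1: r(k) = 3*(-6*k**2 - 19*k - 18)/(6*k**2 + 7*k + 5).
So A=-3 and B=1, with C=k**2 + 7*k/6 + 5/6.
Key eq: (-3)·f(k+1) = (1)·f(k) + (k**2 + 7*k/6 + 5/6).
From deg A=0, deg B=0, deg C=2: d=2.
Match coefficients ⇒ f(k) = -(3*k**2 - k + 1)/12.
Certificate R = B(k−1)f/C = -(3*k**2 - k + 1)/(2*(6*k**2 + 7*k + 5)) gives s_k = (-3)**k*(3*k**2 - k + 1).
Check: Δs_k = (-3)**k*(-12*k**2 - 14*k - 10). ✓
Telescope: S(n) = s_(n+1) − s_(0) = (-3)**(n + 1)*(3*n**2 + 5*n + 3) − (1) = -9*(-3)**n*n**2 - 15*(-3)**n*n - 9*(-3)**n - 1.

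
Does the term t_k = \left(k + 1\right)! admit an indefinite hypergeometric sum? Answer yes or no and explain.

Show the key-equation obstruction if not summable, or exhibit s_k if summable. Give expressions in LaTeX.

No — key equation has no polynomial f.

The ratio is k + 2.
So A=k + 2 and B=1, with C=1.
Key eq: (k + 2)·f(k+1) = (1)·f(k) + (1).
d = -1 from the (1,0,0) case.
d = -1 < 0 ⇒ no nonzero polynomial f; not summable.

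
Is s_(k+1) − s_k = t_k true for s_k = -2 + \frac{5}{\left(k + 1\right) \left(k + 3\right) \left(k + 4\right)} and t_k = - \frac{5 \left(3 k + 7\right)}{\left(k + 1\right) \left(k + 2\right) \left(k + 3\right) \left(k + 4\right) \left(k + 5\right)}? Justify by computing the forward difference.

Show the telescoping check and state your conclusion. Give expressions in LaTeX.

s_(k+1) = -2 + 5/((k + 2)*(k + 4)*(k + 5))
s_(k+1) − s_k = 5*(-3*k - 7)/(k**5 + 15*k**4 + 85*k**3 + 225*k**2 + 274*k + 120)
(s_(k+1) − s_k) − t_k = 0

valid (s_(k+1) − s_k reduces to t_k)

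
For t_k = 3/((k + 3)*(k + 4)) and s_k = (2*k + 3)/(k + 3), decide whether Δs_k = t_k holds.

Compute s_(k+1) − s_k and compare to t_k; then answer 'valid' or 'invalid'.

s_(k+1) = (2*k + 5)/(k + 4)
s_(k+1) − s_k = 3/(k**2 + 7*k + 12)
(s_(k+1) − s_k) − t_k = 0

valid (s_(k+1) − s_k reduces to t_k)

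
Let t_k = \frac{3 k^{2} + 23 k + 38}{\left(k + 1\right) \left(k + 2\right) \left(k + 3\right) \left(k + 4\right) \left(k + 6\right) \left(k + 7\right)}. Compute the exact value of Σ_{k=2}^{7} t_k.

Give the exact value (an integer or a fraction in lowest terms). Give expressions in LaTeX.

Σ = 211/27720

t_(k+1)/t_k = (k + 1)*(k + 6)*(23*k + 3*(k + 1)**2 + 61)/((k + 5)*(k + 8)*(3*k**2 + 23*k + 38)).
Take A(k)=k + 1, B(k)=k + 8, C(k)=k**3 + 38*k**2/3 + 51*k + 190/3.
Solve (k + 1)·f(k+1) − (k + 7)·f(k) = k**3 + 38*k**2/3 + 51*k + 190/3.
Degrees (1,1,3) ⇒ d ≤ 6.
Coefficient equations give f(k) = k*(k + 2)*(k + 4)*(k + 5)*(k**2 + 10*k + 27)/54.
R(k) = B(k−1)·f(k)/C(k) = k*(k + 2)*(k + 4)*(k + 7)*(k**2 + 10*k + 27)/(18*(3*k**2 + 23*k + 38)); s_k = R·t_k = k*(k**2 + 10*k + 27)/(18*(k**3 + 10*k**2 + 27*k + 18)).
Δs = (3*k**2 + 23*k + 38)/(k**6 + 23*k**5 + 207*k**4 + 925*k**3 + 2144*k**2 + 2412*k + 1008), as required.
Σ_(k=2)^(7) t_k = s_(8) − s_(2) = 38/693 − (17/360) = 211/27720.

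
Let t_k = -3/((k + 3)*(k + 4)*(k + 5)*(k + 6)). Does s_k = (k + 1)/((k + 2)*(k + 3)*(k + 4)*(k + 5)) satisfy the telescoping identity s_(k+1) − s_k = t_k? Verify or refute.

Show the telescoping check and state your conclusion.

s_(k+1) = (k + 2)/((k + 3)*(k + 4)*(k + 5)*(k + 6))
s_(k+1) − s_k = (-(k + 1)*(k + 6) + (k + 2)**2)/((k + 2)*(k + 3)*(k + 4)*(k + 5)*(k + 6))
(s_(k+1) − s_k) − t_k = 4/(k**5 + 20*k**4 + 155*k**3 + 580*k**2 + 1044*k + 720)

Invalid: residual 4/(k**5 + 20*k**4 + 155*k**3 + 580*k**2 + 1044*k + 720) ≠ 0.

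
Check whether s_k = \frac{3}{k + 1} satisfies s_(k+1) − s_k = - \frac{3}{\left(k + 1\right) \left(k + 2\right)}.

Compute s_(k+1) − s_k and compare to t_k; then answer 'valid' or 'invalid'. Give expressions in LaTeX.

valid; difference matches t_k

s_(k+1) = 3/(k + 2)
s_(k+1) − s_k = -3/((k + 1)*(k + 2))
(s_(k+1) − s_k) − t_k = 0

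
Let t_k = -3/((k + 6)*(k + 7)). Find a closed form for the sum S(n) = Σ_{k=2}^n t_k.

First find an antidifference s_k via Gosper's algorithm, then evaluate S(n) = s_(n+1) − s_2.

S(n) = 3*(1 - n)/(8*(n + 7))

Compute t_(k+1)/t_k: get (k + 6)/(k + 8).
Factor: A=k + 6; B=k + 8; C=1.
Key eq: (k + 6)·f(k+1) = (k + 7)·f(k) + (1).
Bound: deg f ≤ 1.
Solve for f: f(k) = k/6 (degree 1 ≤ 1).
Then R = B(k−1)f/C = k*(k + 7)/6, so s_k = R(k)·t_k = -k/(2*k + 12).
s_(k+1) − s_k = -3/(k**2 + 13*k + 42) = t_k.
Σ_(k=2)^n t_k = s_(n+1) − s_(2) = ((-n - 1)/(2*(n + 7))) − (-1/8), i.e. 3*(1 - n)/(8*(n + 7)).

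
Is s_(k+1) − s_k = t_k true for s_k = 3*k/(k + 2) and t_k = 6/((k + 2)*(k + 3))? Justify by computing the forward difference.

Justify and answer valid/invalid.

s_(k+1) = 3*(k + 1)/(k + 3)
s_(k+1) − s_k = 6/(k**2 + 5*k + 6)
(s_(k+1) − s_k) − t_k = 0

valid (s_(k+1) − s_k reduces to t_k)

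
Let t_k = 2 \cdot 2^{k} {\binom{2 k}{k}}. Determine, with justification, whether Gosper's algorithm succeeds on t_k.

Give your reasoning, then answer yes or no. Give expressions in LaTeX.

r(k) = 4*(2*k + 1)/(k + 1) after simplifying.
Take A(k)=8*k + 4, B(k)=k + 1, C(k)=1.
Need (8*k + 4)·f(k+1) − (k)·f(k) = 1.
Bound: deg f ≤ -1.
d = -1 < 0 ⇒ no nonzero polynomial f; not summable.

No — t_k has no hypergeometric antidifference.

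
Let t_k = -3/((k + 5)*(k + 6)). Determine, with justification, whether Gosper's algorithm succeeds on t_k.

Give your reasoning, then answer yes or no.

Yes. s_k = -3*k/(5*k + 25).

t_(k+1)/t_k = (k + 5)/(k + 7).
Gosper form: A/B · C(k+1)/C(k) with A=k + 5, B=k + 7, C=1.
Solve (k + 5)·f(k+1) − (k + 6)·f(k) = 1.
d = 1 from the (1,1,0) case.
Match coefficients ⇒ f(k) = k/5.
R(k) = B(k−1)·f(k)/C(k) = k*(k + 6)/5; s_k = R·t_k = -3*k/(5*k + 25).
s_(k+1) − s_k = -3/(k**2 + 11*k + 30) = t_k.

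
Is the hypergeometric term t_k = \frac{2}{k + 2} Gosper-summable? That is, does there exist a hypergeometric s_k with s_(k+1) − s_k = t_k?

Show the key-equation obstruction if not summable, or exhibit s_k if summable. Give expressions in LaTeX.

No. Not Gosper-summable.

The ratio is (k + 2)/(k + 3).
Normal form (A,B,C) = (k + 2, k + 3, 1).
f must satisfy (k + 2)·f(k+1) − (k + 2)·f(k) = 1.
deg f ≤ 0 (via 1,1,0).
f = c0 ⇒ A·f(k+1) − B(k−1)·f(k) − C = -1. The system {-1 = 0} is inconsistent; no antidifference.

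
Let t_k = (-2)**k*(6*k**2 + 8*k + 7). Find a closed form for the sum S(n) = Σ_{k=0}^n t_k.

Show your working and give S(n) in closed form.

Ratio r(k) = 2*(-6*k**2 - 20*k - 21)/(6*k**2 + 8*k + 7).
A = -2, B = 1, C = k**2 + 4*k/3 + 7/6.
Set up (-2)·f(k+1) − (1)·f(k) − (k**2 + 4*k/3 + 7/6) = 0.
Bound: deg f ≤ 2.
Coefficient equations give f(k) = -(2*k**2 + 1)/6.
Certificate R = B(k−1)f/C = -(2*k**2 + 1)/(6*k**2 + 8*k + 7) gives s_k = (-2)**k*(-2*k**2 - 1).
Verify: (-2)**k*(6*k**2 + 8*k + 7) matches t_k.
Evaluate: s_(n+1) = 2*(-2)**n*(2*n**2 + 4*n + 3); subtract s_(0) = -1 ⇒ S(n) = 4*(-2)**n*n**2 + 8*(-2)**n*n + 6*(-2)**n + 1.

S(n) = 4*(-2)**n*n**2 + 8*(-2)**n*n + 6*(-2)**n + 1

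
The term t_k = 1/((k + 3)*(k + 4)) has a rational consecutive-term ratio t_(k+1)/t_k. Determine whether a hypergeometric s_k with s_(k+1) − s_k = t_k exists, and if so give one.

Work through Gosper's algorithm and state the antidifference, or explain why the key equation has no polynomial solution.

s_k = k/(3*(k + 3))

t_(k+1)/t_k = (k + 3)/(k + 5).
Gosper form: A/B · C(k+1)/C(k) with A=k + 3, B=k + 5, C=1.
Need (k + 3)·f(k+1) − (k + 4)·f(k) = 1.
d = 1 from the (1,1,0) case.
Solve for f: f(k) = k/3 (degree 1 ≤ 1).
R(k) = B(k−1)·f(k)/C(k) = k*(k + 4)/3; s_k = R·t_k = k/(3*(k + 3)).
s_(k+1) − s_k = 1/(k**2 + 7*k + 12) = t_k.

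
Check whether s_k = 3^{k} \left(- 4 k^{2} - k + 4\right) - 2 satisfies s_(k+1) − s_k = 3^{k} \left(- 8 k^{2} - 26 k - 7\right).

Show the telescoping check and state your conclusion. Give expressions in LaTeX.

valid (s_(k+1) − s_k reduces to t_k)

s_(k+1) = 3**(k + 1)*(-k - 4*(k + 1)**2 + 3) - 2
s_(k+1) − s_k = 3**k*(-8*k**2 - 26*k - 7)
(s_(k+1) − s_k) − t_k = 0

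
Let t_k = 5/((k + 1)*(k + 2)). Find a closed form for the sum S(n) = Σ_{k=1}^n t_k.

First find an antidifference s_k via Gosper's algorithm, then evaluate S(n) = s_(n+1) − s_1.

S(n) = 5*n/(2*(n + 2))

Ratio r(k) = (k + 1)/(k + 3).
Normal form (A,B,C) = (k + 1, k + 3, 1).
Set up (k + 1)·f(k+1) − (k + 2)·f(k) − (1) = 0.
From deg A=1, deg B=1, deg C=0: d=1.
Coefficient equations give f(k) = k.
R(k) = B(k−1)·f(k)/C(k) = k*(k + 2); s_k = R·t_k = 5*k/(k + 1).
Check: Δs_k = 5/(k**2 + 3*k + 2). ✓
Evaluate: s_(n+1) = 5*(n + 1)/(n + 2); subtract s_(1) = 5/2 ⇒ S(n) = 5*n/(2*(n + 2)).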